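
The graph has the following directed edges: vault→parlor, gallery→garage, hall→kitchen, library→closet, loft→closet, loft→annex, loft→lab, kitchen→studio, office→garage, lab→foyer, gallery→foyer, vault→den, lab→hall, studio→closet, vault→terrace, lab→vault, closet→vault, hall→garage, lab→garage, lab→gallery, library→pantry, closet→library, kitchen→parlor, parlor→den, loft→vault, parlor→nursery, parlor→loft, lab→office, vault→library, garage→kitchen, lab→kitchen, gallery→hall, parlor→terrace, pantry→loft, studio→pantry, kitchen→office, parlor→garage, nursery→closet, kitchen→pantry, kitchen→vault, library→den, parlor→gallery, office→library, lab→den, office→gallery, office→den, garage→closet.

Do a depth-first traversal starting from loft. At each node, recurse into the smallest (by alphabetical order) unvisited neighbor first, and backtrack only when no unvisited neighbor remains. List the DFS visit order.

loft, annex, closet, library, den, pantry, vault, parlor, gallery, foyer, garage, kitchen, office, studio, hall, nursery, terrace, lab

Visit loft
loft → annex
loft → closet
closet → library
library → den
library → pantry
closet → vault
vault → parlor
parlor → gallery
gallery → foyer
gallery → garage
garage → kitchen
kitchen → office
kitchen → studio
gallery → hall
parlor → nursery
parlor → terrace
loft → lab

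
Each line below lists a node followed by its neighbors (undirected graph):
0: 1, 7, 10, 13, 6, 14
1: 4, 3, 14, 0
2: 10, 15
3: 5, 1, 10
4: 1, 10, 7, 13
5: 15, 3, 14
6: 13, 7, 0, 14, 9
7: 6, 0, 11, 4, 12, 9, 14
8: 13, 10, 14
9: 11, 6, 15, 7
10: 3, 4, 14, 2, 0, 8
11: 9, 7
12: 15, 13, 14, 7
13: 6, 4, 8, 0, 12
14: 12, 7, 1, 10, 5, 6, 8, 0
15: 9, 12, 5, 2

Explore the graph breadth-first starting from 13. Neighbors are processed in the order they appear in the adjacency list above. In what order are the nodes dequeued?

13, 6, 4, 8, 0, 12, 7, 14, 9, 1, 10, 15, 11, 5, 3, 2

Visit 13; enqueue 6, 4, 8, 0, 12 → queue [6, 4, 8, 0, 12]
Visit 6; enqueue 7, 14, 9 → queue [4, 8, 0, 12, 7, 14, 9]
Visit 4; enqueue 1, 10 → queue [8, 0, 12, 7, 14, 9, 1, 10]
Visit 8 → queue [0, 12, 7, 14, 9, 1, 10]
Visit 0 → queue [12, 7, 14, 9, 1, 10]
Visit 12; enqueue 15 → queue [7, 14, 9, 1, 10, 15]
Visit 7; enqueue 11 → queue [14, 9, 1, 10, 15, 11]
Visit 14; enqueue 5 → queue [9, 1, 10, 15, 11, 5]
Visit 9 → queue [1, 10, 15, 11, 5]
Visit 1; enqueue 3 → queue [10, 15, 11, 5, 3]
Visit 10; enqueue 2 → queue [15, 11, 5, 3, 2]
Visit 15 → queue [11, 5, 3, 2]
Visit 11 → queue [5, 3, 2]
Visit 5 → queue [3, 2]
Visit 3 → queue [2]
Visit 2 → queue []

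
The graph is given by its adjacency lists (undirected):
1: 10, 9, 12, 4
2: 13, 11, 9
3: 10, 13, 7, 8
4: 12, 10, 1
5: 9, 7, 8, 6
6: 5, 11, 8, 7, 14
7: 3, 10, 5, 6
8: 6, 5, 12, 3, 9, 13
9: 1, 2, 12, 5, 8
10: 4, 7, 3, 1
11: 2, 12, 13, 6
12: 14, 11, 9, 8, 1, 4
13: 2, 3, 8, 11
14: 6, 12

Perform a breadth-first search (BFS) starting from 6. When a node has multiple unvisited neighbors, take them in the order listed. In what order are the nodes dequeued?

6, 5, 11, 8, 7, 14, 9, 2, 12, 13, 3, 10, 1, 4

Visit 6; enqueue 5, 11, 8, 7, 14 → queue [5, 11, 8, 7, 14]
Visit 5; enqueue 9 → queue [11, 8, 7, 14, 9]
Visit 11; enqueue 2, 12, 13 → queue [8, 7, 14, 9, 2, 12, 13]
Visit 8; enqueue 3 → queue [7, 14, 9, 2, 12, 13, 3]
Visit 7; enqueue 10 → queue [14, 9, 2, 12, 13, 3, 10]
Visit 14 → queue [9, 2, 12, 13, 3, 10]
Visit 9; enqueue 1 → queue [2, 12, 13, 3, 10, 1]
Visit 2 → queue [12, 13, 3, 10, 1]
Visit 12; enqueue 4 → queue [13, 3, 10, 1, 4]
Visit 13 → queue [3, 10, 1, 4]
Visit 3 → queue [10, 1, 4]
Visit 10 → queue [1, 4]
Visit 1 → queue [4]
Visit 4 → queue []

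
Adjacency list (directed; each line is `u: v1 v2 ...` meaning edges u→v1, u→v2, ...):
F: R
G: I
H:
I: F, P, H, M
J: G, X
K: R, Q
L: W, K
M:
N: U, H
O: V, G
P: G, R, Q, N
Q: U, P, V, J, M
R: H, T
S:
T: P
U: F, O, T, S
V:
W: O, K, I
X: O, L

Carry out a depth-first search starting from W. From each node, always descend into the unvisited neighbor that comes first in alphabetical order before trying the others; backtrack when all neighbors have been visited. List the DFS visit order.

W, I, F, R, H, T, P, G, N, U, O, V, S, Q, J, X, L, K, M

Visit W
W → I
I → F
F → R
R → H
R → T
T → P
P → G
P → N
N → U
U → O
O → V
U → S
P → Q
Q → J
J → X
X → L
L → K
Q → M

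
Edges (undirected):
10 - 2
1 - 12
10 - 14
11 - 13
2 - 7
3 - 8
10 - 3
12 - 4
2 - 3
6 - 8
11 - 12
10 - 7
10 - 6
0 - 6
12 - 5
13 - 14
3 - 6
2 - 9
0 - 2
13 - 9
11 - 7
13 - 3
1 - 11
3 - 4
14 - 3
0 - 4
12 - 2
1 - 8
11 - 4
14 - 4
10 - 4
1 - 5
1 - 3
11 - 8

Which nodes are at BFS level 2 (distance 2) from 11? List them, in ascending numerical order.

0, 2, 3, 5, 6, 9, 10, 14

Level 0: 11
Level 1: 1, 4, 7, 8, 12, 13
Level 2: 0, 2, 3, 5, 6, 9, 10, 14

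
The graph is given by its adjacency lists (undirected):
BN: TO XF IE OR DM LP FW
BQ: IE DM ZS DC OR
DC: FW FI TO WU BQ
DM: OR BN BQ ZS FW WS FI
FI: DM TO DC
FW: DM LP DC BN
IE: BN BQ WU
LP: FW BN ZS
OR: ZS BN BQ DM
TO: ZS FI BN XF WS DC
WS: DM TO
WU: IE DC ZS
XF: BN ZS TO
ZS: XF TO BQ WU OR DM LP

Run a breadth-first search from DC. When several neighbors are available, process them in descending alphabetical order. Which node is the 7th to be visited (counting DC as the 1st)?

ZS

Visit DC; enqueue WU, TO, FW, FI, BQ → queue [WU, TO, FW, FI, BQ]
Visit WU; enqueue ZS, IE → queue [TO, FW, FI, BQ, ZS, IE]
Visit TO; enqueue XF, WS, BN → queue [FW, FI, BQ, ZS, IE, XF, WS, BN]
Visit FW; enqueue LP, DM → queue [FI, BQ, ZS, IE, XF, WS, BN, LP, DM]
Visit FI → queue [BQ, ZS, IE, XF, WS, BN, LP, DM]
Visit BQ; enqueue OR → queue [ZS, IE, XF, WS, BN, LP, DM, OR]
Visit ZS → queue [IE, XF, WS, BN, LP, DM, OR]
Visit IE → queue [XF, WS, BN, LP, DM, OR]
Visit XF → queue [WS, BN, LP, DM, OR]
Visit WS → queue [BN, LP, DM, OR]
Visit BN → queue [LP, DM, OR]
Visit LP → queue [DM, OR]
Visit DM → queue [OR]
Visit OR → queue []

Visit order: DC, WU, TO, FW, FI, BQ, ZS, IE, XF, WS, BN, LP, DM, OR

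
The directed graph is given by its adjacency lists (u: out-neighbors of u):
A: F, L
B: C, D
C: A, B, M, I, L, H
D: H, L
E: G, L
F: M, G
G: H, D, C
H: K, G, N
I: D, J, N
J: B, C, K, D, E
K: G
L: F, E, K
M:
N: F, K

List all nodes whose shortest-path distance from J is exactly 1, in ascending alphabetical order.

B, C, D, E, K

Level 0: J
Level 1: B, C, D, E, K
Level 2: A, G, H, I, L, M
Level 3: F, N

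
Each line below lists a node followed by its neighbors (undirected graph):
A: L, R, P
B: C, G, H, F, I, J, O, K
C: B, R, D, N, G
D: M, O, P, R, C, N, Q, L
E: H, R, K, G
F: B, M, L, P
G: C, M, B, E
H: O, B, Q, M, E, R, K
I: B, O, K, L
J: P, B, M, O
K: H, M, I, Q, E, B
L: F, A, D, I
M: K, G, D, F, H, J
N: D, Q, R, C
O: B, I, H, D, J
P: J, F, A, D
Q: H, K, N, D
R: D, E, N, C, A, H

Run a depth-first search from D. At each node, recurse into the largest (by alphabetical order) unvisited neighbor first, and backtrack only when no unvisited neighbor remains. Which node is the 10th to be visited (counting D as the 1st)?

Visit D
D → R
R → N
N → Q
Q → K
K → M
M → J
J → P
P → F
F → L
L → I
I → O
O → H
H → E
E → G
G → C
C → B
L → A

Visit order: D, R, N, Q, K, M, J, P, F, L, I, O, H, E, G, C, B, A

L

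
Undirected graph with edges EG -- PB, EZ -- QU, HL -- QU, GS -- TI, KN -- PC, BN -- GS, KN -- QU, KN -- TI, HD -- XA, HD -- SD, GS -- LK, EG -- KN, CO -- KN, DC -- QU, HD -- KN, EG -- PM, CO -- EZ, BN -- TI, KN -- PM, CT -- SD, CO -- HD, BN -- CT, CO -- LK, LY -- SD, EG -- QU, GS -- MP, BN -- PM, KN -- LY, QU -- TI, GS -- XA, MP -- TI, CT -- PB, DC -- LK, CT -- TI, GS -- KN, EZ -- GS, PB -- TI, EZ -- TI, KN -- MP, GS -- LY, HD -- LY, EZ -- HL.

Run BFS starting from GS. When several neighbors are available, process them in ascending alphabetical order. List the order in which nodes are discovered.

GS, BN, EZ, KN, LK, LY, MP, TI, XA, CT, PM, CO, HL, QU, EG, HD, PC, DC, SD, PB

Visit GS; enqueue BN, EZ, KN, LK, LY, MP, TI, XA → queue [BN, EZ, KN, LK, LY, MP, TI, XA]
Visit BN; enqueue CT, PM → queue [EZ, KN, LK, LY, MP, TI, XA, CT, PM]
Visit EZ; enqueue CO, HL, QU → queue [KN, LK, LY, MP, TI, XA, CT, PM, CO, HL, QU]
Visit KN; enqueue EG, HD, PC → queue [LK, LY, MP, TI, XA, CT, PM, CO, HL, QU, EG, HD, PC]
Visit LK; enqueue DC → queue [LY, MP, TI, XA, CT, PM, CO, HL, QU, EG, HD, PC, DC]
Visit LY; enqueue SD → queue [MP, TI, XA, CT, PM, CO, HL, QU, EG, HD, PC, DC, SD]
Visit MP → queue [TI, XA, CT, PM, CO, HL, QU, EG, HD, PC, DC, SD]
Visit TI; enqueue PB → queue [XA, CT, PM, CO, HL, QU, EG, HD, PC, DC, SD, PB]
Visit XA → queue [CT, PM, CO, HL, QU, EG, HD, PC, DC, SD, PB]
Visit CT → queue [PM, CO, HL, QU, EG, HD, PC, DC, SD, PB]
Visit PM → queue [CO, HL, QU, EG, HD, PC, DC, SD, PB]
Visit CO → queue [HL, QU, EG, HD, PC, DC, SD, PB]
Visit HL → queue [QU, EG, HD, PC, DC, SD, PB]
Visit QU → queue [EG, HD, PC, DC, SD, PB]
Visit EG → queue [HD, PC, DC, SD, PB]
Visit HD → queue [PC, DC, SD, PB]
Visit PC → queue [DC, SD, PB]
Visit DC → queue [SD, PB]
Visit SD → queue [PB]
Visit PB → queue []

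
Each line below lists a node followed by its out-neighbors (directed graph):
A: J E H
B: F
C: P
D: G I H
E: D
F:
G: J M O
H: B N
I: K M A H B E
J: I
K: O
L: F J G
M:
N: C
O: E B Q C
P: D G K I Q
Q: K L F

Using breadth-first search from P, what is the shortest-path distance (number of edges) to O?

Level 0: P
Level 1: D, G, I, K, Q
Level 2: A, B, E, F, H, J, L, M, O
Level 3: C, N
O first appears at level 2.

2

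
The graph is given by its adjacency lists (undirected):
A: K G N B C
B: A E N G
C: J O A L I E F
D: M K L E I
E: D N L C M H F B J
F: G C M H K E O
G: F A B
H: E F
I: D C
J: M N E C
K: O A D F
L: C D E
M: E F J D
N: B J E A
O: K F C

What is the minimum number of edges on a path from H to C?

Level 0: H
Level 1: E, F
Level 2: B, C, D, G, J, K, L, M, N, O
Level 3: A, I
C first appears at level 2.

2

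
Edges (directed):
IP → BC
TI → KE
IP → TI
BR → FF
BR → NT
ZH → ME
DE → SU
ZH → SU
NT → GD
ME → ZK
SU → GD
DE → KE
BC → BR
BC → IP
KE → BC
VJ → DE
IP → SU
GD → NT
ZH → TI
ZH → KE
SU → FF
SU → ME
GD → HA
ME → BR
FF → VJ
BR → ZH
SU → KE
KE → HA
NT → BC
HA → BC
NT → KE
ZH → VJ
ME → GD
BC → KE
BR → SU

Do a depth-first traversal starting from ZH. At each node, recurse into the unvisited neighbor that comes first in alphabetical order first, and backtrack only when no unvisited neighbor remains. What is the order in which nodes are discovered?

Visit ZH
ZH → KE
KE → BC
BC → BR
BR → FF
FF → VJ
VJ → DE
DE → SU
SU → GD
GD → HA
GD → NT
SU → ME
ME → ZK
BC → IP
IP → TI

ZH KE BC BR FF VJ DE SU GD HA NT ME ZK IP TI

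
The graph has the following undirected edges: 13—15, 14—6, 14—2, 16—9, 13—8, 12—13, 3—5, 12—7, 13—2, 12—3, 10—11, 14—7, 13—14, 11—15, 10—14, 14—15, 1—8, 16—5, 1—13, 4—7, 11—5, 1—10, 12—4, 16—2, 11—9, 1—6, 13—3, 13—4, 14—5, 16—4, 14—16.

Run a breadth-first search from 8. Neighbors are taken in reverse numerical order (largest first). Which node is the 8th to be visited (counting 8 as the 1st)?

3

Visit 8; enqueue 13, 1 → queue [13, 1]
Visit 13; enqueue 15, 14, 12, 4, 3, 2 → queue [1, 15, 14, 12, 4, 3, 2]
Visit 1; enqueue 10, 6 → queue [15, 14, 12, 4, 3, 2, 10, 6]
Visit 15; enqueue 11 → queue [14, 12, 4, 3, 2, 10, 6, 11]
Visit 14; enqueue 16, 7, 5 → queue [12, 4, 3, 2, 10, 6, 11, 16, 7, 5]
Visit 12 → queue [4, 3, 2, 10, 6, 11, 16, 7, 5]
Visit 4 → queue [3, 2, 10, 6, 11, 16, 7, 5]
Visit 3 → queue [2, 10, 6, 11, 16, 7, 5]
Visit 2 → queue [10, 6, 11, 16, 7, 5]
Visit 10 → queue [6, 11, 16, 7, 5]
Visit 6 → queue [11, 16, 7, 5]
Visit 11; enqueue 9 → queue [16, 7, 5, 9]
Visit 16 → queue [7, 5, 9]
Visit 7 → queue [5, 9]
Visit 5 → queue [9]
Visit 9 → queue []

Visit order: 8, 13, 1, 15, 14, 12, 4, 3, 2, 10, 6, 11, 16, 7, 5, 9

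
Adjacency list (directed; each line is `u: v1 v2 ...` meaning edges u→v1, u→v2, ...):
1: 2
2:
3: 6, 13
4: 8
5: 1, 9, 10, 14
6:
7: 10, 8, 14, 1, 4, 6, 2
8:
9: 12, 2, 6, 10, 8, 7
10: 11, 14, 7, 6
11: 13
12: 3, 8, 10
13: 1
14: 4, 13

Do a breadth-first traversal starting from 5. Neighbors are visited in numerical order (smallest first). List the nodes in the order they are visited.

5 -> 1 -> 9 -> 10 -> 14 -> 2 -> 6 -> 7 -> 8 -> 12 -> 11 -> 4 -> 13 -> 3

Visit 5; enqueue 1, 9, 10, 14 → queue [1, 9, 10, 14]
Visit 1; enqueue 2 → queue [9, 10, 14, 2]
Visit 9; enqueue 6, 7, 8, 12 → queue [10, 14, 2, 6, 7, 8, 12]
Visit 10; enqueue 11 → queue [14, 2, 6, 7, 8, 12, 11]
Visit 14; enqueue 4, 13 → queue [2, 6, 7, 8, 12, 11, 4, 13]
Visit 2 → queue [6, 7, 8, 12, 11, 4, 13]
Visit 6 → queue [7, 8, 12, 11, 4, 13]
Visit 7 → queue [8, 12, 11, 4, 13]
Visit 8 → queue [12, 11, 4, 13]
Visit 12; enqueue 3 → queue [11, 4, 13, 3]
Visit 11 → queue [4, 13, 3]
Visit 4 → queue [13, 3]
Visit 13 → queue [3]
Visit 3 → queue []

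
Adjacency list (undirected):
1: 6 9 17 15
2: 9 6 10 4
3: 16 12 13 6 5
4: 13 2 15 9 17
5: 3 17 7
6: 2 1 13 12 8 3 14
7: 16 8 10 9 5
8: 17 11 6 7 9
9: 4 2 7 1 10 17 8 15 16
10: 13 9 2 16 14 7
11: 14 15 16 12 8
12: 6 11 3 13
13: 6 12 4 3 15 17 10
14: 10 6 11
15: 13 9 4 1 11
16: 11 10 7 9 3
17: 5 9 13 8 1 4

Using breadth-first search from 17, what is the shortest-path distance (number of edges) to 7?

Level 0: 17
Level 1: 1, 4, 5, 8, 9, 13
Level 2: 2, 3, 6, 7, 10, 11, 12, 15, 16
Level 3: 14
7 first appears at level 2.

2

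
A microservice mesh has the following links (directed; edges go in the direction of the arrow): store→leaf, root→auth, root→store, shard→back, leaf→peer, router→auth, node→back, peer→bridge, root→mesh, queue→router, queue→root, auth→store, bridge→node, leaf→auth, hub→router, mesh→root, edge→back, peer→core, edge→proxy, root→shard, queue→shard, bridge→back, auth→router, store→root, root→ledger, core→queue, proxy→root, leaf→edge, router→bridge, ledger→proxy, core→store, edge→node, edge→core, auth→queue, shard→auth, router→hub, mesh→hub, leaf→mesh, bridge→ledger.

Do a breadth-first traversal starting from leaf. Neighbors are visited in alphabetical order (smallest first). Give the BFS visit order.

Visit leaf; enqueue auth, edge, mesh, peer → queue [auth, edge, mesh, peer]
Visit auth; enqueue queue, router, store → queue [edge, mesh, peer, queue, router, store]
Visit edge; enqueue back, core, node, proxy → queue [mesh, peer, queue, router, store, back, core, node, proxy]
Visit mesh; enqueue hub, root → queue [peer, queue, router, store, back, core, node, proxy, hub, root]
Visit peer; enqueue bridge → queue [queue, router, store, back, core, node, proxy, hub, root, bridge]
Visit queue; enqueue shard → queue [router, store, back, core, node, proxy, hub, root, bridge, shard]
Visit router → queue [store, back, core, node, proxy, hub, root, bridge, shard]
Visit store → queue [back, core, node, proxy, hub, root, bridge, shard]
Visit back → queue [core, node, proxy, hub, root, bridge, shard]
Visit core → queue [node, proxy, hub, root, bridge, shard]
Visit node → queue [proxy, hub, root, bridge, shard]
Visit proxy → queue [hub, root, bridge, shard]
Visit hub → queue [root, bridge, shard]
Visit root; enqueue ledger → queue [bridge, shard, ledger]
Visit bridge → queue [shard, ledger]
Visit shard → queue [ledger]
Visit ledger → queue []

leaf -> auth -> edge -> mesh -> peer -> queue -> router -> store -> back -> core -> node -> proxy -> hub -> root -> bridge -> shard -> ledger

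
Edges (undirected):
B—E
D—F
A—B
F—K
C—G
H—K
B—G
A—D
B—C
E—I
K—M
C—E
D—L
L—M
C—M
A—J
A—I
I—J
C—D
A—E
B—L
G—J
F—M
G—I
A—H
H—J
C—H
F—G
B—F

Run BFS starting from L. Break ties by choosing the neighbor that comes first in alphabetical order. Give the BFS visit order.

L, B, D, M, A, C, E, F, G, K, H, I, J

Visit L; enqueue B, D, M → queue [B, D, M]
Visit B; enqueue A, C, E, F, G → queue [D, M, A, C, E, F, G]
Visit D → queue [M, A, C, E, F, G]
Visit M; enqueue K → queue [A, C, E, F, G, K]
Visit A; enqueue H, I, J → queue [C, E, F, G, K, H, I, J]
Visit C → queue [E, F, G, K, H, I, J]
Visit E → queue [F, G, K, H, I, J]
Visit F → queue [G, K, H, I, J]
Visit G → queue [K, H, I, J]
Visit K → queue [H, I, J]
Visit H → queue [I, J]
Visit I → queue [J]
Visit J → queue []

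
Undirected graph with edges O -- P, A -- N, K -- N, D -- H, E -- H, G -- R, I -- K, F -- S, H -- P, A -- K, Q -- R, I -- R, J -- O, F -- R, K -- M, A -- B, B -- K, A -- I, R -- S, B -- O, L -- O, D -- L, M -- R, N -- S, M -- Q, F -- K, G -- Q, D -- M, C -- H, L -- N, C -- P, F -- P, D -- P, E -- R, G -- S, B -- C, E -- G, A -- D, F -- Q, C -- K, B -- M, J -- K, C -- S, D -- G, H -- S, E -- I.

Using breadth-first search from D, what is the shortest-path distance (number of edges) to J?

Level 0: D
Level 1: A, G, H, L, M, P
Level 2: B, C, E, F, I, K, N, O, Q, R, S
Level 3: J
J first appears at level 3.

3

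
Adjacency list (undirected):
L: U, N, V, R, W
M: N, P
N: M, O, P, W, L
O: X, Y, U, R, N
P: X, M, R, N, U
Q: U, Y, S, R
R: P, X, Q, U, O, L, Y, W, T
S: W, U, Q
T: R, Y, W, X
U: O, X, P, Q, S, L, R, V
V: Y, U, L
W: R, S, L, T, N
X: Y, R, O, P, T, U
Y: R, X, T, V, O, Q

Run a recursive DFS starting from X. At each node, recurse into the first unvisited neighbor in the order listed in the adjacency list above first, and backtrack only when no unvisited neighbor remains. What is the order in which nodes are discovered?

Visit X
X → Y
Y → R
R → P
P → M
M → N
N → O
O → U
U → Q
Q → S
S → W
W → L
L → V
W → T

X Y R P M N O U Q S W L V T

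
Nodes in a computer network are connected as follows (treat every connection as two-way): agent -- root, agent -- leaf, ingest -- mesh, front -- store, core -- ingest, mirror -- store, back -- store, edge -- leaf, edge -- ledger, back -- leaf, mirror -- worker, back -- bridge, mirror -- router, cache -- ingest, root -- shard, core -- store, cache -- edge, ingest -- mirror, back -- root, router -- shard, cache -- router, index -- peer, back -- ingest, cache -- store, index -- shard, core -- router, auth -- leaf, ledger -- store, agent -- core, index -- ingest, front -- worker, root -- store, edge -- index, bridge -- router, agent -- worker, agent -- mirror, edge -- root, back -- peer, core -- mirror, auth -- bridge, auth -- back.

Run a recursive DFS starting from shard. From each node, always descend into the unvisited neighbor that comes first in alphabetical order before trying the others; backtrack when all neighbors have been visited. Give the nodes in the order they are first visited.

shard index edge cache ingest back auth bridge router core agent leaf mirror store front worker ledger root peer mesh

Visit shard
shard → index
index → edge
edge → cache
cache → ingest
ingest → back
back → auth
auth → bridge
bridge → router
router → core
core → agent
agent → leaf
agent → mirror
mirror → store
store → front
front → worker
store → ledger
store → root
back → peer
ingest → mesh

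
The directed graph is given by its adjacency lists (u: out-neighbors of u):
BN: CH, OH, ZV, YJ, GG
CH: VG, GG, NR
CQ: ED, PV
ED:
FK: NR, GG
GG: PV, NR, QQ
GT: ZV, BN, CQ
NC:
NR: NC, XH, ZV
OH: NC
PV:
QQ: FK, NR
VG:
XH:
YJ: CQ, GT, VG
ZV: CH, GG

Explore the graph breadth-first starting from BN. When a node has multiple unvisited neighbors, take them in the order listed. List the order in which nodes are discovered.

BN -> CH -> OH -> ZV -> YJ -> GG -> VG -> NR -> NC -> CQ -> GT -> PV -> QQ -> XH -> ED -> FK

Visit BN; enqueue CH, OH, ZV, YJ, GG → queue [CH, OH, ZV, YJ, GG]
Visit CH; enqueue VG, NR → queue [OH, ZV, YJ, GG, VG, NR]
Visit OH; enqueue NC → queue [ZV, YJ, GG, VG, NR, NC]
Visit ZV → queue [YJ, GG, VG, NR, NC]
Visit YJ; enqueue CQ, GT → queue [GG, VG, NR, NC, CQ, GT]
Visit GG; enqueue PV, QQ → queue [VG, NR, NC, CQ, GT, PV, QQ]
Visit VG → queue [NR, NC, CQ, GT, PV, QQ]
Visit NR; enqueue XH → queue [NC, CQ, GT, PV, QQ, XH]
Visit NC → queue [CQ, GT, PV, QQ, XH]
Visit CQ; enqueue ED → queue [GT, PV, QQ, XH, ED]
Visit GT → queue [PV, QQ, XH, ED]
Visit PV → queue [QQ, XH, ED]
Visit QQ; enqueue FK → queue [XH, ED, FK]
Visit XH → queue [ED, FK]
Visit ED → queue [FK]
Visit FK → queue []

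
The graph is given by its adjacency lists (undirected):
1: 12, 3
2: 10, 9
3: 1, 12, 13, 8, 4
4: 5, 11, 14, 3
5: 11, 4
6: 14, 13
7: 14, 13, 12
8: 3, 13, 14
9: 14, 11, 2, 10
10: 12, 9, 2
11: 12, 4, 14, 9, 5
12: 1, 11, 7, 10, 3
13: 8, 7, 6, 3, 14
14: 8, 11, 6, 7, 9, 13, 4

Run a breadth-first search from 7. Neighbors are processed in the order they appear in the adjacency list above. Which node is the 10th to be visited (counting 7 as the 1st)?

3

Visit 7; enqueue 14, 13, 12 → queue [14, 13, 12]
Visit 14; enqueue 8, 11, 6, 9, 4 → queue [13, 12, 8, 11, 6, 9, 4]
Visit 13; enqueue 3 → queue [12, 8, 11, 6, 9, 4, 3]
Visit 12; enqueue 1, 10 → queue [8, 11, 6, 9, 4, 3, 1, 10]
Visit 8 → queue [11, 6, 9, 4, 3, 1, 10]
Visit 11; enqueue 5 → queue [6, 9, 4, 3, 1, 10, 5]
Visit 6 → queue [9, 4, 3, 1, 10, 5]
Visit 9; enqueue 2 → queue [4, 3, 1, 10, 5, 2]
Visit 4 → queue [3, 1, 10, 5, 2]
Visit 3 → queue [1, 10, 5, 2]
Visit 1 → queue [10, 5, 2]
Visit 10 → queue [5, 2]
Visit 5 → queue [2]
Visit 2 → queue []

Visit order: 7, 14, 13, 12, 8, 11, 6, 9, 4, 3, 1, 10, 5, 2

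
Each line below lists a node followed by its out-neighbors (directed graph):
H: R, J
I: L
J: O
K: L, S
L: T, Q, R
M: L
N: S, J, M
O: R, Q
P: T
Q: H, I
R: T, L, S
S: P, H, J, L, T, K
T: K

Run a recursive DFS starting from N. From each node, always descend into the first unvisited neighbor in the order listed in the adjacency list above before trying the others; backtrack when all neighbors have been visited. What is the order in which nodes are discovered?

Visit N
N → S
S → P
P → T
T → K
K → L
L → Q
Q → H
H → R
H → J
J → O
Q → I
N → M

N -> S -> P -> T -> K -> L -> Q -> H -> R -> J -> O -> I -> M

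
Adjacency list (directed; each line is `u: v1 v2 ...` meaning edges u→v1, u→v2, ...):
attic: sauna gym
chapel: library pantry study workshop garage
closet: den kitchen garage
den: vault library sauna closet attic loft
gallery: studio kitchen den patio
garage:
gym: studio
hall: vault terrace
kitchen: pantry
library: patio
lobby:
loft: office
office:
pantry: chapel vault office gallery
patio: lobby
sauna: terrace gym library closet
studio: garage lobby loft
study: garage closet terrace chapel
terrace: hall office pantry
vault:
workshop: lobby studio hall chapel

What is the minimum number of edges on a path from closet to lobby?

4

Level 0: closet
Level 1: den, garage, kitchen
Level 2: attic, library, loft, pantry, sauna, vault
Level 3: chapel, gallery, gym, office, patio, terrace
Level 4: hall, lobby, studio, study, workshop
lobby first appears at level 4.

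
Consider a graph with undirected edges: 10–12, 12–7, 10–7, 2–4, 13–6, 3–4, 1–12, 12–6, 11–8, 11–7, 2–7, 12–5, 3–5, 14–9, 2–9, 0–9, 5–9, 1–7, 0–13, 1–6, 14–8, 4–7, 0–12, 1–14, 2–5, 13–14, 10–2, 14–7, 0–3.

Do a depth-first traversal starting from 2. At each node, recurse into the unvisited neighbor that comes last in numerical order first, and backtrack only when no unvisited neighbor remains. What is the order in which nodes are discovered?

Visit 2
2 → 10
10 → 12
12 → 7
7 → 14
14 → 13
13 → 6
6 → 1
13 → 0
0 → 9
9 → 5
5 → 3
3 → 4
14 → 8
8 → 11

2 -> 10 -> 12 -> 7 -> 14 -> 13 -> 6 -> 1 -> 0 -> 9 -> 5 -> 3 -> 4 -> 8 -> 11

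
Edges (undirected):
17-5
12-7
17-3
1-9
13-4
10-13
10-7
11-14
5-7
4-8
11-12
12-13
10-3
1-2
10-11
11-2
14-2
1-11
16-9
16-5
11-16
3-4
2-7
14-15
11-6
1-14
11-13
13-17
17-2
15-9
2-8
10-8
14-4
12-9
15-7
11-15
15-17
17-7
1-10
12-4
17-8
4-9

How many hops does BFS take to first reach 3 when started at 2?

2

Level 0: 2
Level 1: 1, 7, 8, 11, 14, 17
Level 2: 3, 4, 5, 6, 9, 10, 12, 13, 15, 16
3 first appears at level 2.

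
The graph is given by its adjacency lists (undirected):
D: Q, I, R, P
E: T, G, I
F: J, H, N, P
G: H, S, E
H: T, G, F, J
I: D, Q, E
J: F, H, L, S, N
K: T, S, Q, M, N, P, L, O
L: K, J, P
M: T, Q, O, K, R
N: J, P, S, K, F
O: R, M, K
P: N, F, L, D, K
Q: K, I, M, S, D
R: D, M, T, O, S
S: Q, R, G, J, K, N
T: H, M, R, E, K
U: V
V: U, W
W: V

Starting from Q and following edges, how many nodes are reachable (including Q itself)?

17

BFS from Q visits: Q, K, I, M, S, D, T, N, P, L, O, E, R, G, J, H, F
Reachable nodes: 17 of 20 total.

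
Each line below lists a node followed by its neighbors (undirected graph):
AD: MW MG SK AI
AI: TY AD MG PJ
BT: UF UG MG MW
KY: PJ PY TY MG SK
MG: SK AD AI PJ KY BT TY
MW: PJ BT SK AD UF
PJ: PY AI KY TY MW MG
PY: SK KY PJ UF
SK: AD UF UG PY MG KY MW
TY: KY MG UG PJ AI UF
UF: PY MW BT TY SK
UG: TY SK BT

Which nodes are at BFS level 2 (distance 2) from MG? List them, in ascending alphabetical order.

MW, PY, UF, UG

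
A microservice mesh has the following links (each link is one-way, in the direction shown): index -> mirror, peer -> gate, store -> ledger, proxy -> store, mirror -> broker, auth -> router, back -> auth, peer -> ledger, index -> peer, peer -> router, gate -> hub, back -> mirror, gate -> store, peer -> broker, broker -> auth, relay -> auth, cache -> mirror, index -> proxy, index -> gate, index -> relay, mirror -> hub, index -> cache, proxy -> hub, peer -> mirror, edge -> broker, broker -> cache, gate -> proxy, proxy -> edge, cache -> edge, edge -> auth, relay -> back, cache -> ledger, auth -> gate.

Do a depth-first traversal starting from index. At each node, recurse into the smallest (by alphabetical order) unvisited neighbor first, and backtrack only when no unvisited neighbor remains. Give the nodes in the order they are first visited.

index, cache, edge, auth, gate, hub, proxy, store, ledger, router, broker, mirror, peer, relay, back

Visit index
index → cache
cache → edge
edge → auth
auth → gate
gate → hub
gate → proxy
proxy → store
store → ledger
auth → router
edge → broker
cache → mirror
index → peer
index → relay
relay → back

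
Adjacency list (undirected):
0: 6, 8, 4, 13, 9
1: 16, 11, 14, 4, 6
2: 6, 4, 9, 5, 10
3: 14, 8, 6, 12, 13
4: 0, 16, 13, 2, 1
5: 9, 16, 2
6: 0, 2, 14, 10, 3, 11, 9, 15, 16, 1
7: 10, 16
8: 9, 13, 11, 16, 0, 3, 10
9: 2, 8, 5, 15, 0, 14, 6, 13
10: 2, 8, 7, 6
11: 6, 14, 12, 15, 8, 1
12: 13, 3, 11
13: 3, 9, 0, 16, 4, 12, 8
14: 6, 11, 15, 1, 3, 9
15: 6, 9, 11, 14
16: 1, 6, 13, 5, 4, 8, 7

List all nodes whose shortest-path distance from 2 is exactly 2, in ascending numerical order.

Level 0: 2
Level 1: 4, 5, 6, 9, 10
Level 2: 0, 1, 3, 7, 8, 11, 13, 14, 15, 16
Level 3: 12

0, 1, 3, 7, 8, 11, 13, 14, 15, 16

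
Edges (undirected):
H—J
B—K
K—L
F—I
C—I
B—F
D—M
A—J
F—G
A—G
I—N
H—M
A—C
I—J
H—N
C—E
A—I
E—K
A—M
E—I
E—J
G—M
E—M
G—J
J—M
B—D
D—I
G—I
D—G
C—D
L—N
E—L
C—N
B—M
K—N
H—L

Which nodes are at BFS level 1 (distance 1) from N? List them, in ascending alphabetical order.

C, H, I, K, L

Level 0: N
Level 1: C, H, I, K, L
Level 2: A, B, D, E, F, G, J, M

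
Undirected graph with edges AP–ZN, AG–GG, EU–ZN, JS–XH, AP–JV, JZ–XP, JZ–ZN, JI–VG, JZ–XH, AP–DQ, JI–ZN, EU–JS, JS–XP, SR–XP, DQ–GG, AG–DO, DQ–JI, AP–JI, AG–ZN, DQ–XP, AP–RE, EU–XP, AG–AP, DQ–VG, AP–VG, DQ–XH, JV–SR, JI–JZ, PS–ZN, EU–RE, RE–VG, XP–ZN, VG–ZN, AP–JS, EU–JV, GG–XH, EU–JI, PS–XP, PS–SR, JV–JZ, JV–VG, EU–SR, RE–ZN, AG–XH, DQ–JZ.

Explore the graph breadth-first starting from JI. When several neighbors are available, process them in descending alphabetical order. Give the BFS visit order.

Visit JI; enqueue ZN, VG, JZ, EU, DQ, AP → queue [ZN, VG, JZ, EU, DQ, AP]
Visit ZN; enqueue XP, RE, PS, AG → queue [VG, JZ, EU, DQ, AP, XP, RE, PS, AG]
Visit VG; enqueue JV → queue [JZ, EU, DQ, AP, XP, RE, PS, AG, JV]
Visit JZ; enqueue XH → queue [EU, DQ, AP, XP, RE, PS, AG, JV, XH]
Visit EU; enqueue SR, JS → queue [DQ, AP, XP, RE, PS, AG, JV, XH, SR, JS]
Visit DQ; enqueue GG → queue [AP, XP, RE, PS, AG, JV, XH, SR, JS, GG]
Visit AP → queue [XP, RE, PS, AG, JV, XH, SR, JS, GG]
Visit XP → queue [RE, PS, AG, JV, XH, SR, JS, GG]
Visit RE → queue [PS, AG, JV, XH, SR, JS, GG]
Visit PS → queue [AG, JV, XH, SR, JS, GG]
Visit AG; enqueue DO → queue [JV, XH, SR, JS, GG, DO]
Visit JV → queue [XH, SR, JS, GG, DO]
Visit XH → queue [SR, JS, GG, DO]
Visit SR → queue [JS, GG, DO]
Visit JS → queue [GG, DO]
Visit GG → queue [DO]
Visit DO → queue []

JI → ZN → VG → JZ → EU → DQ → AP → XP → RE → PS → AG → JV → XH → SR → JS → GG → DO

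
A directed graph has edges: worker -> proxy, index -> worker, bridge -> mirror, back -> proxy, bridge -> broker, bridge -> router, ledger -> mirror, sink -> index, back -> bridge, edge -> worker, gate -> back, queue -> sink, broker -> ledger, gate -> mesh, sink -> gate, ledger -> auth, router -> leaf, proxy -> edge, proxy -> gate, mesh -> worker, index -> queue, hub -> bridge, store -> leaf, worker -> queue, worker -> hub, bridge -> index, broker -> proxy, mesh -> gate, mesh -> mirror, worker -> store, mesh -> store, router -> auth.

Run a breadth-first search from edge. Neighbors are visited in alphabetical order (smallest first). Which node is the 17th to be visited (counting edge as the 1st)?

ledger

Visit edge; enqueue worker → queue [worker]
Visit worker; enqueue hub, proxy, queue, store → queue [hub, proxy, queue, store]
Visit hub; enqueue bridge → queue [proxy, queue, store, bridge]
Visit proxy; enqueue gate → queue [queue, store, bridge, gate]
Visit queue; enqueue sink → queue [store, bridge, gate, sink]
Visit store; enqueue leaf → queue [bridge, gate, sink, leaf]
Visit bridge; enqueue broker, index, mirror, router → queue [gate, sink, leaf, broker, index, mirror, router]
Visit gate; enqueue back, mesh → queue [sink, leaf, broker, index, mirror, router, back, mesh]
Visit sink → queue [leaf, broker, index, mirror, router, back, mesh]
Visit leaf → queue [broker, index, mirror, router, back, mesh]
Visit broker; enqueue ledger → queue [index, mirror, router, back, mesh, ledger]
Visit index → queue [mirror, router, back, mesh, ledger]
Visit mirror → queue [router, back, mesh, ledger]
Visit router; enqueue auth → queue [back, mesh, ledger, auth]
Visit back → queue [mesh, ledger, auth]
Visit mesh → queue [ledger, auth]
Visit ledger → queue [auth]
Visit auth → queue []

Visit order: edge, worker, hub, proxy, queue, store, bridge, gate, sink, leaf, broker, index, mirror, router, back, mesh, ledger, auth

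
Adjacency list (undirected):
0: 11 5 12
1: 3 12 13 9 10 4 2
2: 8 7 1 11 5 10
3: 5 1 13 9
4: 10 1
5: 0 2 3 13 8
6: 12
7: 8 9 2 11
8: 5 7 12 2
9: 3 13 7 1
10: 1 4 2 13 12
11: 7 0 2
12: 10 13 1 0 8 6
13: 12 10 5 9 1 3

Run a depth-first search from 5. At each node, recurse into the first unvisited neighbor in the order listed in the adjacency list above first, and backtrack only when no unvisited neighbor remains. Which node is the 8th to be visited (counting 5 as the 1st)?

Visit 5
5 → 0
0 → 11
11 → 7
7 → 8
8 → 12
12 → 10
10 → 1
1 → 3
3 → 13
13 → 9
1 → 4
1 → 2
12 → 6

Visit order: 5, 0, 11, 7, 8, 12, 10, 1, 3, 13, 9, 4, 2, 6

1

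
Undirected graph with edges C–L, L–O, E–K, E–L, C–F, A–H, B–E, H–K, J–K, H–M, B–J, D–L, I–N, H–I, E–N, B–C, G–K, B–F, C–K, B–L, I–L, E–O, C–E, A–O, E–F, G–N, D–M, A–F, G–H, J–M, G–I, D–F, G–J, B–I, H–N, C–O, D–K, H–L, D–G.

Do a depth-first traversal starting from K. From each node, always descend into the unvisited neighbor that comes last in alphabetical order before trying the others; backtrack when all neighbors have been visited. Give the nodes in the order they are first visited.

K, J, M, H, N, I, L, O, E, F, D, G, C, B, A

Visit K
K → J
J → M
M → H
H → N
N → I
I → L
L → O
O → E
E → F
F → D
D → G
F → C
C → B
F → A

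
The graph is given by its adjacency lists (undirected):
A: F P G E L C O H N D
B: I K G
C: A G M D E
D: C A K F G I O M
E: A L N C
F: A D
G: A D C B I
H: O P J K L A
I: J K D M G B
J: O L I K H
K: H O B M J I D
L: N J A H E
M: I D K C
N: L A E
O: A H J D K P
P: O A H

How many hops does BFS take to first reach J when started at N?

2

Level 0: N
Level 1: A, E, L
Level 2: C, D, F, G, H, J, O, P
Level 3: B, I, K, M
J first appears at level 2.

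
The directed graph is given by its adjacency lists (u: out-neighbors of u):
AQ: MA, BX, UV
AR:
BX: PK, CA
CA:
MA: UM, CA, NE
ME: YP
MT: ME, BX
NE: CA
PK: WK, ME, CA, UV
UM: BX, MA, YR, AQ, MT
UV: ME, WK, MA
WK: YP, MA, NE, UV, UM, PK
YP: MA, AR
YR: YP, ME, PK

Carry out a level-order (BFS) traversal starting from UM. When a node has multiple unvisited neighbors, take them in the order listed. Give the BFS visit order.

UM, BX, MA, YR, AQ, MT, PK, CA, NE, YP, ME, UV, WK, AR

Visit UM; enqueue BX, MA, YR, AQ, MT → queue [BX, MA, YR, AQ, MT]
Visit BX; enqueue PK, CA → queue [MA, YR, AQ, MT, PK, CA]
Visit MA; enqueue NE → queue [YR, AQ, MT, PK, CA, NE]
Visit YR; enqueue YP, ME → queue [AQ, MT, PK, CA, NE, YP, ME]
Visit AQ; enqueue UV → queue [MT, PK, CA, NE, YP, ME, UV]
Visit MT → queue [PK, CA, NE, YP, ME, UV]
Visit PK; enqueue WK → queue [CA, NE, YP, ME, UV, WK]
Visit CA → queue [NE, YP, ME, UV, WK]
Visit NE → queue [YP, ME, UV, WK]
Visit YP; enqueue AR → queue [ME, UV, WK, AR]
Visit ME → queue [UV, WK, AR]
Visit UV → queue [WK, AR]
Visit WK → queue [AR]
Visit AR → queue []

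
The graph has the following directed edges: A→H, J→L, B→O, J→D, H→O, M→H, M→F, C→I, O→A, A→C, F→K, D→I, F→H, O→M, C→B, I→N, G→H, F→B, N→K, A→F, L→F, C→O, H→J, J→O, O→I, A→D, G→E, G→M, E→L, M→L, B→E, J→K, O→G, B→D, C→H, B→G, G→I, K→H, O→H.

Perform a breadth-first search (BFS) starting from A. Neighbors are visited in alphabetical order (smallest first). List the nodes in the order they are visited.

Visit A; enqueue C, D, F, H → queue [C, D, F, H]
Visit C; enqueue B, I, O → queue [D, F, H, B, I, O]
Visit D → queue [F, H, B, I, O]
Visit F; enqueue K → queue [H, B, I, O, K]
Visit H; enqueue J → queue [B, I, O, K, J]
Visit B; enqueue E, G → queue [I, O, K, J, E, G]
Visit I; enqueue N → queue [O, K, J, E, G, N]
Visit O; enqueue M → queue [K, J, E, G, N, M]
Visit K → queue [J, E, G, N, M]
Visit J; enqueue L → queue [E, G, N, M, L]
Visit E → queue [G, N, M, L]
Visit G → queue [N, M, L]
Visit N → queue [M, L]
Visit M → queue [L]
Visit L → queue []

A, C, D, F, H, B, I, O, K, J, E, G, N, M, L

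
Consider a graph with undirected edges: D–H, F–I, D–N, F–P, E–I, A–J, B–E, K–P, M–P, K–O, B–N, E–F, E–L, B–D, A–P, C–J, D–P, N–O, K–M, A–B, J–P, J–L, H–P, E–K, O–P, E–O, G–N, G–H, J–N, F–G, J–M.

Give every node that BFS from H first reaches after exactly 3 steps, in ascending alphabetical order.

Level 0: H
Level 1: D, G, P
Level 2: A, B, F, J, K, M, N, O
Level 3: C, E, I, L

C, E, I, L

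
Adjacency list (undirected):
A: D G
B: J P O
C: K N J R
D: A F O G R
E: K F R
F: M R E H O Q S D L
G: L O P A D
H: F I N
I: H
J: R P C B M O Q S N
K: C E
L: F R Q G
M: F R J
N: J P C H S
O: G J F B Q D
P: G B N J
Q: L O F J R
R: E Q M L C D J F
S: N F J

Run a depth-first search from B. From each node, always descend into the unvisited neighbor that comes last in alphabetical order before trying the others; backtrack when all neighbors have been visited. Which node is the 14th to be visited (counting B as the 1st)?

I

Visit B
B → P
P → N
N → S
S → J
J → R
R → Q
Q → O
O → G
G → L
L → F
F → M
F → H
H → I
F → E
E → K
K → C
F → D
D → A

Visit order: B, P, N, S, J, R, Q, O, G, L, F, M, H, I, E, K, C, D, A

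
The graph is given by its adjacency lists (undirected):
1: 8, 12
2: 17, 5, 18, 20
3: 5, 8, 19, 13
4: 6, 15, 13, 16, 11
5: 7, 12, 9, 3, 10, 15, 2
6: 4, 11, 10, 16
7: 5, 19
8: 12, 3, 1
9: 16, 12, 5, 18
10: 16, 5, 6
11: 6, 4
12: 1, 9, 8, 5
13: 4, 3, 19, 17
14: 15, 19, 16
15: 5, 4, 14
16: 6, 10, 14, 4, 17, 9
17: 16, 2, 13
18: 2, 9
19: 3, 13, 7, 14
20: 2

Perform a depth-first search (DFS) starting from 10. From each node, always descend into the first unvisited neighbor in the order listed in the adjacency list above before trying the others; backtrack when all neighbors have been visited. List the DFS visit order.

Visit 10
10 → 16
16 → 6
6 → 4
4 → 15
15 → 5
5 → 7
7 → 19
19 → 3
3 → 8
8 → 12
12 → 1
12 → 9
9 → 18
18 → 2
2 → 17
17 → 13
2 → 20
19 → 14
4 → 11

10 → 16 → 6 → 4 → 15 → 5 → 7 → 19 → 3 → 8 → 12 → 1 → 9 → 18 → 2 → 17 → 13 → 20 → 14 → 11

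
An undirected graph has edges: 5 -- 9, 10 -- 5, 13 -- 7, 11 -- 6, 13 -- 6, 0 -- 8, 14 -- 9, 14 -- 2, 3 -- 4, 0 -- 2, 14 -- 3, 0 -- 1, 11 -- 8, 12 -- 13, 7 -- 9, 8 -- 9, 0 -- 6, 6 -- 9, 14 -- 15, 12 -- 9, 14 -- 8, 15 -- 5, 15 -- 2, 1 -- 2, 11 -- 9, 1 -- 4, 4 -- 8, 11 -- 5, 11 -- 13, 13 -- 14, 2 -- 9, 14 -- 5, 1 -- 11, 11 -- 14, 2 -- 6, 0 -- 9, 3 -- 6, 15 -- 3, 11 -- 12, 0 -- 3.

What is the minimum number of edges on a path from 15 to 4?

Level 0: 15
Level 1: 2, 3, 5, 14
Level 2: 0, 1, 4, 6, 8, 9, 10, 11, 13
Level 3: 7, 12
4 first appears at level 2.

2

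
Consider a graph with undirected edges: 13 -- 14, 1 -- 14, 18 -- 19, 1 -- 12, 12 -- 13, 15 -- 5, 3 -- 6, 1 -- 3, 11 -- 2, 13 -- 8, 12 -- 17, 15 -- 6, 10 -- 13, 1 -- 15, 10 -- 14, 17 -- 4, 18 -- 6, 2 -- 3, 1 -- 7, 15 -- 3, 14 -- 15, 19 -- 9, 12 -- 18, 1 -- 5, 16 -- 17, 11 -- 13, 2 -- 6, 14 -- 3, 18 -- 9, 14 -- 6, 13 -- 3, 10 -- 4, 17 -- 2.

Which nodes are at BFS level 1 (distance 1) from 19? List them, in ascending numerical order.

Level 0: 19
Level 1: 9, 18
Level 2: 6, 12
Level 3: 1, 2, 3, 13, 14, 15, 17
Level 4: 4, 5, 7, 8, 10, 11, 16

9, 18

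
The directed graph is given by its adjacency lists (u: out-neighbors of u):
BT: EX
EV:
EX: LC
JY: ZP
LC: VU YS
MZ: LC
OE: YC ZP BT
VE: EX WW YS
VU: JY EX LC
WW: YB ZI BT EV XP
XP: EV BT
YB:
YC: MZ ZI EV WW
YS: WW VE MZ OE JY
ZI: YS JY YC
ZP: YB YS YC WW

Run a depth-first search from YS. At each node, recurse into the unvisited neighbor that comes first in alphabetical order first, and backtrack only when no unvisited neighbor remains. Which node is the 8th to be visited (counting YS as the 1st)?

VU

Visit YS
YS → JY
JY → ZP
ZP → WW
WW → BT
BT → EX
EX → LC
LC → VU
WW → EV
WW → XP
WW → YB
WW → ZI
ZI → YC
YC → MZ
YS → OE
YS → VE

Visit order: YS, JY, ZP, WW, BT, EX, LC, VU, EV, XP, YB, ZI, YC, MZ, OE, VE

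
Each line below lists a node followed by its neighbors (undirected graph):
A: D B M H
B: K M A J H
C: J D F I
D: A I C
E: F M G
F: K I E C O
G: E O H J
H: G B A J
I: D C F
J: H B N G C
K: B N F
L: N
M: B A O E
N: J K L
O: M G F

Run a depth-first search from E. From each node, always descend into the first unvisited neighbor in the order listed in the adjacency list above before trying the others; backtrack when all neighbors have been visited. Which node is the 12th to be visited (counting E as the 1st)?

G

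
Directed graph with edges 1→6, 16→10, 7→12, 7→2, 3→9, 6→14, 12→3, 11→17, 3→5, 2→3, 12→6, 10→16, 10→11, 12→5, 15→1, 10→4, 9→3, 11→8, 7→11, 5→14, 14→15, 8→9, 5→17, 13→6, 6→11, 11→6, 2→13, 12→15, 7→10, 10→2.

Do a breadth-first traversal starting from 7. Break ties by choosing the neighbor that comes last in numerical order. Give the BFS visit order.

7 → 12 → 11 → 10 → 2 → 15 → 6 → 5 → 3 → 17 → 8 → 16 → 4 → 13 → 1 → 14 → 9

Visit 7; enqueue 12, 11, 10, 2 → queue [12, 11, 10, 2]
Visit 12; enqueue 15, 6, 5, 3 → queue [11, 10, 2, 15, 6, 5, 3]
Visit 11; enqueue 17, 8 → queue [10, 2, 15, 6, 5, 3, 17, 8]
Visit 10; enqueue 16, 4 → queue [2, 15, 6, 5, 3, 17, 8, 16, 4]
Visit 2; enqueue 13 → queue [15, 6, 5, 3, 17, 8, 16, 4, 13]
Visit 15; enqueue 1 → queue [6, 5, 3, 17, 8, 16, 4, 13, 1]
Visit 6; enqueue 14 → queue [5, 3, 17, 8, 16, 4, 13, 1, 14]
Visit 5 → queue [3, 17, 8, 16, 4, 13, 1, 14]
Visit 3; enqueue 9 → queue [17, 8, 16, 4, 13, 1, 14, 9]
Visit 17 → queue [8, 16, 4, 13, 1, 14, 9]
Visit 8 → queue [16, 4, 13, 1, 14, 9]
Visit 16 → queue [4, 13, 1, 14, 9]
Visit 4 → queue [13, 1, 14, 9]
Visit 13 → queue [1, 14, 9]
Visit 1 → queue [14, 9]
Visit 14 → queue [9]
Visit 9 → queue []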